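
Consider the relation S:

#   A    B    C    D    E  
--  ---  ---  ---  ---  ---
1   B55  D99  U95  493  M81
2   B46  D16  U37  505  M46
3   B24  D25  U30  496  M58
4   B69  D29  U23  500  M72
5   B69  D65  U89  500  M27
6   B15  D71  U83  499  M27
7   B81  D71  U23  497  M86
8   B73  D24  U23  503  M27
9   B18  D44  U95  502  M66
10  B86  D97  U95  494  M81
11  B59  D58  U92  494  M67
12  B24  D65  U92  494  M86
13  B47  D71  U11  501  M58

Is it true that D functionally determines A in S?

D=493: row 1 → A = B55 ✓
D=505: row 2 → A = B46 ✓
D=496: row 3 → A = B24 ✓
D=500: rows 4, 5 → A = B69, B69 ✓
D=499: row 6 → A = B15 ✓
D=497: row 7 → A = B81 ✓
D=503: row 8 → A = B73 ✓
D=502: row 9 → A = B18 ✓
D=494: rows 10, 11, 12 → A takes values {B86, B59, B24} — violation
D=501: row 13 → A = B47 ✓
Two rows agree on D but differ on A, so D → A does not hold.

No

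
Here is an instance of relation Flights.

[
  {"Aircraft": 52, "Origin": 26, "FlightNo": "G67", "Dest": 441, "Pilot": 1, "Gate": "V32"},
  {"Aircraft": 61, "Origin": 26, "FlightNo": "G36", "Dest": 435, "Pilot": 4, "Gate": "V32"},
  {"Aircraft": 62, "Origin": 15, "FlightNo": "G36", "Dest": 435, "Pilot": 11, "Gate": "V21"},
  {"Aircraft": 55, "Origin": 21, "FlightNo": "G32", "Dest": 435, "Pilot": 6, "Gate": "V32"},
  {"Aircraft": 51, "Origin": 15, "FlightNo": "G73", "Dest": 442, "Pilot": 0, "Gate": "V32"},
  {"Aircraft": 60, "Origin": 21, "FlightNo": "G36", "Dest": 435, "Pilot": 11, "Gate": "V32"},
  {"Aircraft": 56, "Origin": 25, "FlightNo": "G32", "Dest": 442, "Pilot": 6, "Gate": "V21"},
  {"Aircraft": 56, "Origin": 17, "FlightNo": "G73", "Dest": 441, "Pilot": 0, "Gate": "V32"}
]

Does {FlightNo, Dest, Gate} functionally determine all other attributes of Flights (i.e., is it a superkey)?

No

Two distinct rows share (FlightNo=G36, Dest=435, Gate=V32), so {FlightNo, Dest, Gate} does not determine every attribute — not a superkey.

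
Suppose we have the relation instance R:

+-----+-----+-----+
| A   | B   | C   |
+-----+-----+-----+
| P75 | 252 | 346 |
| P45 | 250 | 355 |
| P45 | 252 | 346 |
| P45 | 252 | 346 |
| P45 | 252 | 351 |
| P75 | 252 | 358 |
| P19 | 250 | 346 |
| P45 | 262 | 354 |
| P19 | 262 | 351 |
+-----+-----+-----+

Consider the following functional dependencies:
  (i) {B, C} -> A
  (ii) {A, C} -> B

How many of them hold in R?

1

(i) {B, C} -> A: (B=252, C=346): 3 rows → A takes values {P75, P45} — violation — fails.
(ii) {A, C} -> B: every LHS value maps to a single RHS value — holds.
1 of the 2 dependencies holds.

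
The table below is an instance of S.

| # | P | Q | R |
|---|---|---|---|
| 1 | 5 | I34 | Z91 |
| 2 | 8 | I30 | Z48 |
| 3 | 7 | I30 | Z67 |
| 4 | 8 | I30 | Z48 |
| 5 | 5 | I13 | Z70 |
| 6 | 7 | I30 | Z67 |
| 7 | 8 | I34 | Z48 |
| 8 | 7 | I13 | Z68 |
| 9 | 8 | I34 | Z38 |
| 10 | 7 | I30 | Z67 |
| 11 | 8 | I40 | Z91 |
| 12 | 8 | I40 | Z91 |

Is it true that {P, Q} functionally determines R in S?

No

(P=5, Q=I34): row 1 → R = Z91 ✓
(P=8, Q=I30): rows 2, 4 → R = Z48, Z48 ✓
(P=7, Q=I30): rows 3, 6, 10 → R = Z67, Z67, Z67 ✓
(P=5, Q=I13): row 5 → R = Z70 ✓
(P=8, Q=I34): rows 7, 9 → R takes values {Z48, Z38} — violation
(P=7, Q=I13): row 8 → R = Z68 ✓
(P=8, Q=I40): rows 11, 12 → R = Z91, Z91 ✓
Two rows agree on {P, Q} but differ on R, so {P, Q} -> R does not hold.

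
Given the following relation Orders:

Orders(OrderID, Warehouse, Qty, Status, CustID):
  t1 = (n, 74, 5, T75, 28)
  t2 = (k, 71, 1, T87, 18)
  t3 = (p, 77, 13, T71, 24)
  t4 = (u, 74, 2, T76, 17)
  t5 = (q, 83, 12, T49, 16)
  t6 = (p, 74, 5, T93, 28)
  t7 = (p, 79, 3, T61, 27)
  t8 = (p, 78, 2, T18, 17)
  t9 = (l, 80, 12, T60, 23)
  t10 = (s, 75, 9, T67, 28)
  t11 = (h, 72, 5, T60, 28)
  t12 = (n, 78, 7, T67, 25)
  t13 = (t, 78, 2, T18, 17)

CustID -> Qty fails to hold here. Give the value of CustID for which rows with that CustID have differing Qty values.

28

CustID=28: rows 1, 6, 10, 11 → Qty takes values {5, 9} — violation
CustID=18: row 2 → Qty = 1 ✓
CustID=24: row 3 → Qty = 13 ✓
CustID=17: rows 4, 8, 13 → Qty = 2, 2, 2 ✓
CustID=16: row 5 → Qty = 12 ✓
CustID=27: row 7 → Qty = 3 ✓
CustID=23: row 9 → Qty = 12 ✓
CustID=25: row 12 → Qty = 7 ✓
The only CustID value with inconsistent Qty is CustID=28.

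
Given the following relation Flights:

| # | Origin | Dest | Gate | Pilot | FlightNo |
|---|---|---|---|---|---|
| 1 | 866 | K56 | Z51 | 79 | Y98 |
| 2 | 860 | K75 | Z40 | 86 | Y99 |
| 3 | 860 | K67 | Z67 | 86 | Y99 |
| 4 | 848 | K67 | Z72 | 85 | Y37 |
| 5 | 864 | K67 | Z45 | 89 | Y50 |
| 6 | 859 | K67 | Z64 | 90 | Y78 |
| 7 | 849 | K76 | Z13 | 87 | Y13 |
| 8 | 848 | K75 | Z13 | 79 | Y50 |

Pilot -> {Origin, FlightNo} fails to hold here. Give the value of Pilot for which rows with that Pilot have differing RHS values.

79

Pilot=79: rows 1, 8 → {Origin,FlightNo} takes values {(866, Y98), (848, Y50)} — violation
Pilot=86: rows 2, 3 → {Origin,FlightNo} = (860, Y99), (860, Y99) ✓
Pilot=85: row 4 → {Origin,FlightNo} = (848, Y37) ✓
Pilot=89: row 5 → {Origin,FlightNo} = (864, Y50) ✓
Pilot=90: row 6 → {Origin,FlightNo} = (859, Y78) ✓
Pilot=87: row 7 → {Origin,FlightNo} = (849, Y13) ✓
The only Pilot value with inconsistent RHS is Pilot=79.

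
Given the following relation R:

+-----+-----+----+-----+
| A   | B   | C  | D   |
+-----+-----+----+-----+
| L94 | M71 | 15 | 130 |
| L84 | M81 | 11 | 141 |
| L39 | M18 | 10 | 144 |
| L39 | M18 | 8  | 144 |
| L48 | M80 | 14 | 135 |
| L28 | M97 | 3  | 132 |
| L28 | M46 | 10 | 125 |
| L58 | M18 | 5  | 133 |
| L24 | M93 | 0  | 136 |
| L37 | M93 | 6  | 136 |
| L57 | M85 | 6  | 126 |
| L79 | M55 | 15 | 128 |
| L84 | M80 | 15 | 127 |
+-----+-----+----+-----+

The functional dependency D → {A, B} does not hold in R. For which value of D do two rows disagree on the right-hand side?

136

D=130: 1 row → {A,B} = (L94, M71) ✓
D=141: 1 row → {A,B} = (L84, M81) ✓
D=144: 2 rows → {A,B} = (L39, M18), (L39, M18) ✓
D=135: 1 row → {A,B} = (L48, M80) ✓
D=132: 1 row → {A,B} = (L28, M97) ✓
D=125: 1 row → {A,B} = (L28, M46) ✓
D=133: 1 row → {A,B} = (L58, M18) ✓
D=136: 2 rows → {A,B} takes values {(L24, M93), (L37, M93)} — violation
D=126: 1 row → {A,B} = (L57, M85) ✓
D=128: 1 row → {A,B} = (L79, M55) ✓
D=127: 1 row → {A,B} = (L84, M80) ✓
The only D value with inconsistent RHS is D=136.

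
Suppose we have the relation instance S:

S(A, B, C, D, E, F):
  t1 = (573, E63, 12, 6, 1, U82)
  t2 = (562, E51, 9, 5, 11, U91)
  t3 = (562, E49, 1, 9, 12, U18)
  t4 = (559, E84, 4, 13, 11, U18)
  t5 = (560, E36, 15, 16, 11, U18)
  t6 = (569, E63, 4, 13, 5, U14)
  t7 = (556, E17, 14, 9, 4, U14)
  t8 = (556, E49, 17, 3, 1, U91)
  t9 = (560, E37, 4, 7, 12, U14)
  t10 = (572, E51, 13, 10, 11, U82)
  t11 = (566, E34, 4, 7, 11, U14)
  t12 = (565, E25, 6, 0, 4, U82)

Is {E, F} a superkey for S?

Rows 4 and 5 have the same {E, F} value (E=11, F=U18) but are distinct tuples, so {E, F} does not determine every attribute — not a superkey.

No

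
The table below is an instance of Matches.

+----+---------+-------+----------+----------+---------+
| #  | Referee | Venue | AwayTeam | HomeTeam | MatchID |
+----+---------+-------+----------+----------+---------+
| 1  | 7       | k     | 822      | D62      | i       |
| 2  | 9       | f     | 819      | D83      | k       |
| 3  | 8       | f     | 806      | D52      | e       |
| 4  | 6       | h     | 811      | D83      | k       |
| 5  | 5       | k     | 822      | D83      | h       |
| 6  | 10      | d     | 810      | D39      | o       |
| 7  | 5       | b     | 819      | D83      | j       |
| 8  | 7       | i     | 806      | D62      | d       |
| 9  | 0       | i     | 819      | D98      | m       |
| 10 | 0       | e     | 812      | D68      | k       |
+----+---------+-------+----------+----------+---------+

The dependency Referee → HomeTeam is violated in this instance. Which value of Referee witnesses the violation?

Referee=7: rows 1, 8 → HomeTeam = D62, D62 ✓
Referee=9: row 2 → HomeTeam = D83 ✓
Referee=8: row 3 → HomeTeam = D52 ✓
Referee=6: row 4 → HomeTeam = D83 ✓
Referee=5: rows 5, 7 → HomeTeam = D83, D83 ✓
Referee=10: row 6 → HomeTeam = D39 ✓
Referee=0: rows 9, 10 → HomeTeam takes values {D98, D68} — violation
The only Referee value with inconsistent HomeTeam is Referee=0.

0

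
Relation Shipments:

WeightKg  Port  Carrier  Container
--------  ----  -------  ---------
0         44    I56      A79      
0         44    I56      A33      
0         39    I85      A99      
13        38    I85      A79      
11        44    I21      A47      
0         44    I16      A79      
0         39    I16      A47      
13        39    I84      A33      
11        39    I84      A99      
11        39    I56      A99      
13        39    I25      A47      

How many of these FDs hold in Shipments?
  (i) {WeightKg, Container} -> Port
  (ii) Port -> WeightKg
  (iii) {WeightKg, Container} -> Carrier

(i) {WeightKg, Container} -> Port: every LHS value maps to a single RHS value — holds.
(ii) Port -> WeightKg: Port=44: 4 rows → WeightKg takes values {0, 11} — violation; Port=39: 6 rows → WeightKg takes values {0, 13, 11} — violation — fails.
(iii) {WeightKg, Container} -> Carrier: (WeightKg=0, Container=A79): 2 rows → Carrier takes values {I56, I16} — violation; (WeightKg=11, Container=A99): 2 rows → Carrier takes values {I84, I56} — violation — fails.
1 of the 3 dependencies holds.

1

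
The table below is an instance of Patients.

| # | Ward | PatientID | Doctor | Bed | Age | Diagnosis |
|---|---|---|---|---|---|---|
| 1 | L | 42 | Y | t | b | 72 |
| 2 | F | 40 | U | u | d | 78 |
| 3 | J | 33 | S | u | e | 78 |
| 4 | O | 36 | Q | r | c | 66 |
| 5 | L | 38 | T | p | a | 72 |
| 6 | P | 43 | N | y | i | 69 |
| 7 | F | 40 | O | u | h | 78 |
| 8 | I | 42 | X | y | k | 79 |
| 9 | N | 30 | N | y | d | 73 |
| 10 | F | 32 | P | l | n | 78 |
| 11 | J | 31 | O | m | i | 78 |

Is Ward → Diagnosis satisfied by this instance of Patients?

Yes

Ward=L: rows 1, 5 → Diagnosis = 72, 72 ✓
Ward=F: rows 2, 7, 10 → Diagnosis = 78, 78, 78 ✓
Ward=J: rows 3, 11 → Diagnosis = 78, 78 ✓
Ward=O: row 4 → Diagnosis = 66 ✓
Ward=P: row 6 → Diagnosis = 69 ✓
Ward=I: row 8 → Diagnosis = 79 ✓
Ward=N: row 9 → Diagnosis = 73 ✓
Every Ward value is associated with a single Diagnosis value, so Ward → Diagnosis holds.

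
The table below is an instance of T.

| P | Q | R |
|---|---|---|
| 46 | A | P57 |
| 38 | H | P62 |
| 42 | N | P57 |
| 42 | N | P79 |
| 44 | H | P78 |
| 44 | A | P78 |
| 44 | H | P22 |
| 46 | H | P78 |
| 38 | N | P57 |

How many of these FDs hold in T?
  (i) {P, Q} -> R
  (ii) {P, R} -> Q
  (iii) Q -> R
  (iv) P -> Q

(i) {P, Q} -> R: (P=42, Q=N): 2 rows → R takes values {P57, P79} — violation; (P=44, Q=H): 2 rows → R takes values {P78, P22} — violation — fails.
(ii) {P, R} -> Q: (P=44, R=P78): 2 rows → Q takes values {H, A} — violation — fails.
(iii) Q -> R: Q=A: 2 rows → R takes values {P57, P78} — violation; Q=H: 4 rows → R takes values {P62, P78, P22} — violation; Q=N: 3 rows → R takes values {P57, P79} — violation — fails.
(iv) P -> Q: P=46: 2 rows → Q takes values {A, H} — violation; P=38: 2 rows → Q takes values {H, N} — violation; P=44: 3 rows → Q takes values {H, A} — violation — fails.
None of the 4 dependencies hold.

0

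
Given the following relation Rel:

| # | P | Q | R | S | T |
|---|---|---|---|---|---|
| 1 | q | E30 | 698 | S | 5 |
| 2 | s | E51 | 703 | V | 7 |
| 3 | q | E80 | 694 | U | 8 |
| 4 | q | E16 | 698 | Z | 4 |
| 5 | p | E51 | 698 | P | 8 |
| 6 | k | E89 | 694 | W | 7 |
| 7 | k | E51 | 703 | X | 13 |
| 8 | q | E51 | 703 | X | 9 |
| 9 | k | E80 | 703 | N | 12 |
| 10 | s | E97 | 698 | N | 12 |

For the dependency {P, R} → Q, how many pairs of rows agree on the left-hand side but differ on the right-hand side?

(P=q, R=698): violating pairs (1,4) — 1 pair.
(P=k, R=703): violating pairs (7,9) — 1 pair.

2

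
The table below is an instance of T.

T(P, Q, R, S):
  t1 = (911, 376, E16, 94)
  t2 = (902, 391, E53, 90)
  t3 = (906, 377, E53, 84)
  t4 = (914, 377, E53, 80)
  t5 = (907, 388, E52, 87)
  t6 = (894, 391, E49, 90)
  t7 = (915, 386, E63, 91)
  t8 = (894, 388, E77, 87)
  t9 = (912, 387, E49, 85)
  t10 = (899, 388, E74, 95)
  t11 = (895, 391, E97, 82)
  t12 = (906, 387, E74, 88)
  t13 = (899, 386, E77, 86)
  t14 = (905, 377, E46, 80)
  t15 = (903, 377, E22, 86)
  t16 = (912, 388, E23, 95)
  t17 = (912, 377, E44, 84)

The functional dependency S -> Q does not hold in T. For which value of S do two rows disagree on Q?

86

S=94: row 1 → Q = 376 ✓
S=90: rows 2, 6 → Q = 391, 391 ✓
S=84: rows 3, 17 → Q = 377, 377 ✓
S=80: rows 4, 14 → Q = 377, 377 ✓
S=87: rows 5, 8 → Q = 388, 388 ✓
S=91: row 7 → Q = 386 ✓
S=85: row 9 → Q = 387 ✓
S=95: rows 10, 16 → Q = 388, 388 ✓
S=82: row 11 → Q = 391 ✓
S=88: row 12 → Q = 387 ✓
S=86: rows 13, 15 → Q takes values {386, 377} — violation
The only S value with inconsistent Q is S=86.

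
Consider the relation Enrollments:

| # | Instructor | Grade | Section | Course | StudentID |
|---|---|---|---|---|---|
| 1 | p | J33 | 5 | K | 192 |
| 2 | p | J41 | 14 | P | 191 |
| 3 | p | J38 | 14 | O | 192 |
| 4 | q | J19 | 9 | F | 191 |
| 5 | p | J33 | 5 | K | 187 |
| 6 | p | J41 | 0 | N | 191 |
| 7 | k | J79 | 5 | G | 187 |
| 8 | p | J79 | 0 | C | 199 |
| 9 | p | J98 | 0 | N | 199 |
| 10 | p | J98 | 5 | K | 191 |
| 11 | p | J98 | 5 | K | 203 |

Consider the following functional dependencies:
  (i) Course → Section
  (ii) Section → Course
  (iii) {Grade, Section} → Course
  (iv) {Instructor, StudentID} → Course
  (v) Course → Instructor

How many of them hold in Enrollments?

(i) Course → Section: every LHS value maps to a single RHS value — holds.
(ii) Section → Course: Section=5: rows 1, 5, 7, 10, 11 → Course takes values {K, G} — violation; Section=14: rows 2, 3 → Course takes values {P, O} — violation; Section=0: rows 6, 8, 9 → Course takes values {N, C} — violation — fails.
(iii) {Grade, Section} → Course: every LHS value maps to a single RHS value — holds.
(iv) {Instructor, StudentID} → Course: (Instructor=p, StudentID=192): rows 1, 3 → Course takes values {K, O} — violation; (Instructor=p, StudentID=191): rows 2, 6, 10 → Course takes values {P, N, K} — violation; (Instructor=p, StudentID=199): rows 8, 9 → Course takes values {C, N} — violation — fails.
(v) Course → Instructor: every LHS value maps to a single RHS value — holds.
3 of the 5 dependencies hold.

3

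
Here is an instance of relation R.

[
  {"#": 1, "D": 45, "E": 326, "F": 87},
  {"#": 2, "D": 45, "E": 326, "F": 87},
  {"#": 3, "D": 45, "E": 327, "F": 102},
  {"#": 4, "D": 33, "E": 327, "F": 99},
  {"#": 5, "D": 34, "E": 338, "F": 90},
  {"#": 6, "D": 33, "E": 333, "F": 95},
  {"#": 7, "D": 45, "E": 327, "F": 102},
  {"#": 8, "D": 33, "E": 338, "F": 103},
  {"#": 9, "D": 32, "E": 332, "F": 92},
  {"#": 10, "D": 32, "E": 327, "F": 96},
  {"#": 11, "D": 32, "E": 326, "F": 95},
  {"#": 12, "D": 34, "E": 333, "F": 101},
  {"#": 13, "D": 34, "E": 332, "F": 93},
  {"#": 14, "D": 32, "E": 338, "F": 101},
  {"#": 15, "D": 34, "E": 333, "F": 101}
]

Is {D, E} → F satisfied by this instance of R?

Yes

(D=45, E=326): rows 1, 2 → F = 87, 87 ✓
(D=45, E=327): rows 3, 7 → F = 102, 102 ✓
(D=33, E=327): row 4 → F = 99 ✓
(D=34, E=338): row 5 → F = 90 ✓
(D=33, E=333): row 6 → F = 95 ✓
(D=33, E=338): row 8 → F = 103 ✓
(D=32, E=332): row 9 → F = 92 ✓
(D=32, E=327): row 10 → F = 96 ✓
(D=32, E=326): row 11 → F = 95 ✓
(D=34, E=333): rows 12, 15 → F = 101, 101 ✓
(D=34, E=332): row 13 → F = 93 ✓
(D=32, E=338): row 14 → F = 101 ✓
Every {D, E} value is associated with a single F value, so {D, E} → F holds.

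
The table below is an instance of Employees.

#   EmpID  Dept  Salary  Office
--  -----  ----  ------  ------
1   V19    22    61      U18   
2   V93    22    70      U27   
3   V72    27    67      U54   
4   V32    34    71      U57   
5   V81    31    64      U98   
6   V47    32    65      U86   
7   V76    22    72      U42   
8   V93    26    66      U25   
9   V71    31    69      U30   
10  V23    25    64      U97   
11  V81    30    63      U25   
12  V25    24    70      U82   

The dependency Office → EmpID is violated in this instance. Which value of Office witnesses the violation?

Office=U18: row 1 → EmpID = V19 ✓
Office=U27: row 2 → EmpID = V93 ✓
Office=U54: row 3 → EmpID = V72 ✓
Office=U57: row 4 → EmpID = V32 ✓
Office=U98: row 5 → EmpID = V81 ✓
Office=U86: row 6 → EmpID = V47 ✓
Office=U42: row 7 → EmpID = V76 ✓
Office=U25: rows 8, 11 → EmpID takes values {V93, V81} — violation
Office=U30: row 9 → EmpID = V71 ✓
Office=U97: row 10 → EmpID = V23 ✓
Office=U82: row 12 → EmpID = V25 ✓
The only Office value with inconsistent EmpID is Office=U25.

U25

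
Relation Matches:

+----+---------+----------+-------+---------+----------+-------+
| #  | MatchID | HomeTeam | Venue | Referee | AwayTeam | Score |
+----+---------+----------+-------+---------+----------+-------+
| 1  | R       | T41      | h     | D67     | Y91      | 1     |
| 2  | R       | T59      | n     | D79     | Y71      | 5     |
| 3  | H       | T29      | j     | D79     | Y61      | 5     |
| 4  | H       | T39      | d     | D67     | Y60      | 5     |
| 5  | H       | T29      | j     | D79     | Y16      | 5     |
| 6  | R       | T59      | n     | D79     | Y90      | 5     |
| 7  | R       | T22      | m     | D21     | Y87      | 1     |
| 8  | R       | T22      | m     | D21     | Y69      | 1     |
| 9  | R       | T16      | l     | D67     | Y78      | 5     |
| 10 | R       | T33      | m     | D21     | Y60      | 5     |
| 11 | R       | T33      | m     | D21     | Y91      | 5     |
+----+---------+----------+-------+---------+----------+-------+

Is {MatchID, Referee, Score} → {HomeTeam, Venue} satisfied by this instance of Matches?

(MatchID=R, Referee=D67, Score=1): row 1 → {HomeTeam,Venue} = (T41, h) ✓
(MatchID=R, Referee=D79, Score=5): rows 2, 6 → {HomeTeam,Venue} = (T59, n), (T59, n) ✓
(MatchID=H, Referee=D79, Score=5): rows 3, 5 → {HomeTeam,Venue} = (T29, j), (T29, j) ✓
(MatchID=H, Referee=D67, Score=5): row 4 → {HomeTeam,Venue} = (T39, d) ✓
(MatchID=R, Referee=D21, Score=1): rows 7, 8 → {HomeTeam,Venue} = (T22, m), (T22, m) ✓
(MatchID=R, Referee=D67, Score=5): row 9 → {HomeTeam,Venue} = (T16, l) ✓
(MatchID=R, Referee=D21, Score=5): rows 10, 11 → {HomeTeam,Venue} = (T33, m), (T33, m) ✓
Every {MatchID, Referee, Score} value is associated with a single {HomeTeam, Venue} value, so {MatchID, Referee, Score} → {HomeTeam, Venue} holds.

Yes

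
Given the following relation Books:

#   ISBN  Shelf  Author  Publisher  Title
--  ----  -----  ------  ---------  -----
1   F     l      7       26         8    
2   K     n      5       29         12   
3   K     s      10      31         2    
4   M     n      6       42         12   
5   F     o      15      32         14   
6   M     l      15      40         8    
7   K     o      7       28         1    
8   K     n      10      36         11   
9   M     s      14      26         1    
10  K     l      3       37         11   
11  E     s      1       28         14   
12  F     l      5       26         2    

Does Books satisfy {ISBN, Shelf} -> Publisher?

(ISBN=F, Shelf=l): rows 1, 12 → Publisher = 26, 26 ✓
(ISBN=K, Shelf=n): rows 2, 8 → Publisher takes values {29, 36} — violation
(ISBN=K, Shelf=s): row 3 → Publisher = 31 ✓
(ISBN=M, Shelf=n): row 4 → Publisher = 42 ✓
(ISBN=F, Shelf=o): row 5 → Publisher = 32 ✓
(ISBN=M, Shelf=l): row 6 → Publisher = 40 ✓
(ISBN=K, Shelf=o): row 7 → Publisher = 28 ✓
(ISBN=M, Shelf=s): row 9 → Publisher = 26 ✓
(ISBN=K, Shelf=l): row 10 → Publisher = 37 ✓
(ISBN=E, Shelf=s): row 11 → Publisher = 28 ✓
Two rows agree on {ISBN, Shelf} but differ on Publisher, so {ISBN, Shelf} -> Publisher does not hold.

No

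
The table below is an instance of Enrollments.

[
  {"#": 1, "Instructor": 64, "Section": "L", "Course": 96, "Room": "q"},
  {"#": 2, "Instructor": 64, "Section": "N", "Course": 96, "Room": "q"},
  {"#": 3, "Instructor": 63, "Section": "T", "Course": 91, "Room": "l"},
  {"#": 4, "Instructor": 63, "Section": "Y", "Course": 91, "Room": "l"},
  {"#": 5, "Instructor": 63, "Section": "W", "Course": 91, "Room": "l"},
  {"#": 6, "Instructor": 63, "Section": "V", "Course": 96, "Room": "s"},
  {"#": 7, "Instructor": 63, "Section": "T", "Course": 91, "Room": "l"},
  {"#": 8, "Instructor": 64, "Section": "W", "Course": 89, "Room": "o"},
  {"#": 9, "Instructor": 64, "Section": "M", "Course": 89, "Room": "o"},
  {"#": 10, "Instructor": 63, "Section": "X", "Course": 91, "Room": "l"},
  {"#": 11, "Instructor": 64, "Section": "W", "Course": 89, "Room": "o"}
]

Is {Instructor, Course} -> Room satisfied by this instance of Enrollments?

Yes

(Instructor=64, Course=96): rows 1, 2 → Room = q, q ✓
(Instructor=63, Course=91): rows 3, 4, 5, 7, 10 → Room = l, l, l, l, l ✓
(Instructor=63, Course=96): row 6 → Room = s ✓
(Instructor=64, Course=89): rows 8, 9, 11 → Room = o, o, o ✓
Every {Instructor, Course} value is associated with a single Room value, so {Instructor, Course} -> Room holds.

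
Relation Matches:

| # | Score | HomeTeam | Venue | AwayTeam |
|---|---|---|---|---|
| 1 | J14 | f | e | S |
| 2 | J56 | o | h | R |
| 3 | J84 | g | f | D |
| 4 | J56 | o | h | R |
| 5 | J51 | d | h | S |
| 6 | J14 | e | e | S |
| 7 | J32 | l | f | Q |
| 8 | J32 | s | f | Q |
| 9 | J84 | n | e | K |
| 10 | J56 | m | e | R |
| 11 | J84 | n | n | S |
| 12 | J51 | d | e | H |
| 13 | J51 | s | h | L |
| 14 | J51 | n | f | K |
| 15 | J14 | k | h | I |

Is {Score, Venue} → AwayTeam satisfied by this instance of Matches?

No

(Score=J14, Venue=e): rows 1, 6 → AwayTeam = S, S ✓
(Score=J56, Venue=h): rows 2, 4 → AwayTeam = R, R ✓
(Score=J84, Venue=f): row 3 → AwayTeam = D ✓
(Score=J51, Venue=h): rows 5, 13 → AwayTeam takes values {S, L} — violation
(Score=J32, Venue=f): rows 7, 8 → AwayTeam = Q, Q ✓
(Score=J84, Venue=e): row 9 → AwayTeam = K ✓
(Score=J56, Venue=e): row 10 → AwayTeam = R ✓
(Score=J84, Venue=n): row 11 → AwayTeam = S ✓
(Score=J51, Venue=e): row 12 → AwayTeam = H ✓
(Score=J51, Venue=f): row 14 → AwayTeam = K ✓
(Score=J14, Venue=h): row 15 → AwayTeam = I ✓
Two rows agree on {Score, Venue} but differ on AwayTeam, so {Score, Venue} → AwayTeam does not hold.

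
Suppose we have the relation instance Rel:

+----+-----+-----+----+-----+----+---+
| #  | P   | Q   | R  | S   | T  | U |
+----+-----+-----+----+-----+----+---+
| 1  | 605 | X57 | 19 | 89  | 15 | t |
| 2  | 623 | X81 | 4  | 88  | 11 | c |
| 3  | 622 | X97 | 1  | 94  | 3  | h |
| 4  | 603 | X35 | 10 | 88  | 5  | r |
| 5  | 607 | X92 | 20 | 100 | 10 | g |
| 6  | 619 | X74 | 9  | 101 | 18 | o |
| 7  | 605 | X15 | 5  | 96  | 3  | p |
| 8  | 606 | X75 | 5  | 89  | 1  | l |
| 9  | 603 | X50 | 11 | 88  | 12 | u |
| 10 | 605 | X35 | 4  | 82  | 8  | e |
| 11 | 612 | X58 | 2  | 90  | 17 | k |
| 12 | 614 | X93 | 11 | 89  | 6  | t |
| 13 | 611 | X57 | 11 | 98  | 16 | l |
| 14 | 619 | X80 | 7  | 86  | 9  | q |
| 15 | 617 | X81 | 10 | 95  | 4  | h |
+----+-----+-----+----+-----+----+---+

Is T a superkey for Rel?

Rows 3 and 7 have the same T value T=3 but are distinct tuples, so T does not determine every attribute — not a superkey.

No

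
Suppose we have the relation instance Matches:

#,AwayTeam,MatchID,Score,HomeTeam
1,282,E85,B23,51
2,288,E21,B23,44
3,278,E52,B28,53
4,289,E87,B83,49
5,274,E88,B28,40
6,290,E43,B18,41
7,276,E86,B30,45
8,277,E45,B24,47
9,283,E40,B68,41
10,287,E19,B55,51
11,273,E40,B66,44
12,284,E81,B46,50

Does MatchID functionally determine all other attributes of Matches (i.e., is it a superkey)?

Rows 9 and 11 have the same MatchID value MatchID=E40 but are distinct tuples, so MatchID does not determine every attribute — not a superkey.

No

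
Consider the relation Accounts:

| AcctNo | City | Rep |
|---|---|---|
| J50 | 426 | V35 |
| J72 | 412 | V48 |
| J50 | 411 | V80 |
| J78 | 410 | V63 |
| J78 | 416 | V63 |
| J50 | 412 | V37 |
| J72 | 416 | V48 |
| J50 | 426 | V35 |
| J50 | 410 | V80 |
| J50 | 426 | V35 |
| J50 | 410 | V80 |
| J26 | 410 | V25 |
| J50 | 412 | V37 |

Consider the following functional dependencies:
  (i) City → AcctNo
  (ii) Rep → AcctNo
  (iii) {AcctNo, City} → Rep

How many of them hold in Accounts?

2

(i) City → AcctNo: City=412: 3 rows → AcctNo takes values {J72, J50} — violation; City=410: 4 rows → AcctNo takes values {J78, J50, J26} — violation; City=416: 2 rows → AcctNo takes values {J78, J72} — violation — fails.
(ii) Rep → AcctNo: every LHS value maps to a single RHS value — holds.
(iii) {AcctNo, City} → Rep: every LHS value maps to a single RHS value — holds.
2 of the 3 dependencies hold.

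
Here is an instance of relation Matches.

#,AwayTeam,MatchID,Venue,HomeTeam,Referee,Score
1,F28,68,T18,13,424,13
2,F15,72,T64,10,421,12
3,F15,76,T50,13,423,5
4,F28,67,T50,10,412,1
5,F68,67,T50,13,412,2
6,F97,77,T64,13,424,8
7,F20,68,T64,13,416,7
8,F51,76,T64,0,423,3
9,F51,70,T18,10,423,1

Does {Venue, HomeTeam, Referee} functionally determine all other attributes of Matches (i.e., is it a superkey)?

Yes

All 9 rows have distinct {Venue, HomeTeam, Referee} values, so {Venue, HomeTeam, Referee} → (all attributes) holds and {Venue, HomeTeam, Referee} is a superkey.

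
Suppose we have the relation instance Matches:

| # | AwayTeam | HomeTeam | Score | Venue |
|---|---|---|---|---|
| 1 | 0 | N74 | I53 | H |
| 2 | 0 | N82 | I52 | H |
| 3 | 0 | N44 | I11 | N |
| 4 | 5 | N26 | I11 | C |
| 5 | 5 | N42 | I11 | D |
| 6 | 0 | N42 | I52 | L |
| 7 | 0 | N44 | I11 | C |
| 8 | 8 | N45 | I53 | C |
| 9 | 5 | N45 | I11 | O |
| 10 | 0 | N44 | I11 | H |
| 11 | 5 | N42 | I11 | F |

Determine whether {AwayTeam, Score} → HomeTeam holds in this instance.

No

(AwayTeam=0, Score=I53): row 1 → HomeTeam = N74 ✓
(AwayTeam=0, Score=I52): rows 2, 6 → HomeTeam takes values {N82, N42} — violation
(AwayTeam=0, Score=I11): rows 3, 7, 10 → HomeTeam = N44, N44, N44 ✓
(AwayTeam=5, Score=I11): rows 4, 5, 9, 11 → HomeTeam takes values {N26, N42, N45} — violation
(AwayTeam=8, Score=I53): row 8 → HomeTeam = N45 ✓
Two rows agree on {AwayTeam, Score} but differ on HomeTeam, so {AwayTeam, Score} → HomeTeam does not hold.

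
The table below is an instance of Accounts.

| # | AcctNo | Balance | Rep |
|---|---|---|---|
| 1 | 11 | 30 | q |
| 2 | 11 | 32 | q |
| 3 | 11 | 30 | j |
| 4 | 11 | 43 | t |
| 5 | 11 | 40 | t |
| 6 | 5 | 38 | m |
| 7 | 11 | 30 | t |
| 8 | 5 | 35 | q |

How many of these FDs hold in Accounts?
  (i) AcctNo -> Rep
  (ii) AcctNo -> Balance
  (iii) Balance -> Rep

(i) AcctNo -> Rep: AcctNo=11: rows 1, 2, 3, 4, 5, 7 → Rep takes values {q, j, t} — violation; AcctNo=5: rows 6, 8 → Rep takes values {m, q} — violation — fails.
(ii) AcctNo -> Balance: AcctNo=11: rows 1, 2, 3, 4, 5, 7 → Balance takes values {30, 32, 43, 40} — violation; AcctNo=5: rows 6, 8 → Balance takes values {38, 35} — violation — fails.
(iii) Balance -> Rep: Balance=30: rows 1, 3, 7 → Rep takes values {q, j, t} — violation — fails.
None of the 3 dependencies hold.

0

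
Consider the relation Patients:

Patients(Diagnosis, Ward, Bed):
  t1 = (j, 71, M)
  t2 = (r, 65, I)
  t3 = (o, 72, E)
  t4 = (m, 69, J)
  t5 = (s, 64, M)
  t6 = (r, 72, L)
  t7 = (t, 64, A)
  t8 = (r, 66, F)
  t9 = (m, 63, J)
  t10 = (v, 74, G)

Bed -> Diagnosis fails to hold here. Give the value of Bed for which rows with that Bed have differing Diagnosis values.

Bed=M: rows 1, 5 → Diagnosis takes values {j, s} — violation
Bed=I: row 2 → Diagnosis = r ✓
Bed=E: row 3 → Diagnosis = o ✓
Bed=J: rows 4, 9 → Diagnosis = m, m ✓
Bed=L: row 6 → Diagnosis = r ✓
Bed=A: row 7 → Diagnosis = t ✓
Bed=F: row 8 → Diagnosis = r ✓
Bed=G: row 10 → Diagnosis = v ✓
The only Bed value with inconsistent Diagnosis is Bed=M.

M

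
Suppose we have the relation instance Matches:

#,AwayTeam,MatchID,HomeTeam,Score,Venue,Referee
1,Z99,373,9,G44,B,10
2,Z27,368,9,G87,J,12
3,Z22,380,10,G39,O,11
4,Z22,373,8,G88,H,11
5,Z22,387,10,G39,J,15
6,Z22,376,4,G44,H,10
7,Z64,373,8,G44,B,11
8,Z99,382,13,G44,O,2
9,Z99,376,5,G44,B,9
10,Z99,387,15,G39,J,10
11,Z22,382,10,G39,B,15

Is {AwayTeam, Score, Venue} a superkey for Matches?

Rows 1 and 9 have the same {AwayTeam, Score, Venue} value (AwayTeam=Z99, Score=G44, Venue=B) but are distinct tuples, so {AwayTeam, Score, Venue} does not determine every attribute — not a superkey.

No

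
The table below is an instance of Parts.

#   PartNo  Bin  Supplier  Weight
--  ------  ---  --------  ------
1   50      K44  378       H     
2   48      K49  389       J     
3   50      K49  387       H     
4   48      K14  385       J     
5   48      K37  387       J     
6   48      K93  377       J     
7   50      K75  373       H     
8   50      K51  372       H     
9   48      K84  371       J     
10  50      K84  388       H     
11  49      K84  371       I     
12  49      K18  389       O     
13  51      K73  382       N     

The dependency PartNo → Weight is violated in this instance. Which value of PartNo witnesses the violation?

PartNo=50: rows 1, 3, 7, 8, 10 → Weight = H, H, H, H, H ✓
PartNo=48: rows 2, 4, 5, 6, 9 → Weight = J, J, J, J, J ✓
PartNo=49: rows 11, 12 → Weight takes values {I, O} — violation
PartNo=51: row 13 → Weight = N ✓
The only PartNo value with inconsistent Weight is PartNo=49.

49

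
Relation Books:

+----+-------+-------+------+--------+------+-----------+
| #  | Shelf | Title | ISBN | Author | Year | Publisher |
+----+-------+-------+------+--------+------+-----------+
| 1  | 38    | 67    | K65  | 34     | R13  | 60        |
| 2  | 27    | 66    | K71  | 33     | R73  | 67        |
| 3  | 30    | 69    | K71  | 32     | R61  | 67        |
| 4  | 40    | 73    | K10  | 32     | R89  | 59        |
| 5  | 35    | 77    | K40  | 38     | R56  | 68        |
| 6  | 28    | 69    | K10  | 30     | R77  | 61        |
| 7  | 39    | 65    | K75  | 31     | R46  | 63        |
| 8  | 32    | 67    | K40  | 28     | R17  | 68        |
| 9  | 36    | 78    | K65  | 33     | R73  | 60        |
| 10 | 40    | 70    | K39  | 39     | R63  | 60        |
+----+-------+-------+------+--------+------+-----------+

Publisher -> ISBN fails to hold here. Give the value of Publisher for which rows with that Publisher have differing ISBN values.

60

Publisher=60: rows 1, 9, 10 → ISBN takes values {K65, K39} — violation
Publisher=67: rows 2, 3 → ISBN = K71, K71 ✓
Publisher=59: row 4 → ISBN = K10 ✓
Publisher=68: rows 5, 8 → ISBN = K40, K40 ✓
Publisher=61: row 6 → ISBN = K10 ✓
Publisher=63: row 7 → ISBN = K75 ✓
The only Publisher value with inconsistent ISBN is Publisher=60.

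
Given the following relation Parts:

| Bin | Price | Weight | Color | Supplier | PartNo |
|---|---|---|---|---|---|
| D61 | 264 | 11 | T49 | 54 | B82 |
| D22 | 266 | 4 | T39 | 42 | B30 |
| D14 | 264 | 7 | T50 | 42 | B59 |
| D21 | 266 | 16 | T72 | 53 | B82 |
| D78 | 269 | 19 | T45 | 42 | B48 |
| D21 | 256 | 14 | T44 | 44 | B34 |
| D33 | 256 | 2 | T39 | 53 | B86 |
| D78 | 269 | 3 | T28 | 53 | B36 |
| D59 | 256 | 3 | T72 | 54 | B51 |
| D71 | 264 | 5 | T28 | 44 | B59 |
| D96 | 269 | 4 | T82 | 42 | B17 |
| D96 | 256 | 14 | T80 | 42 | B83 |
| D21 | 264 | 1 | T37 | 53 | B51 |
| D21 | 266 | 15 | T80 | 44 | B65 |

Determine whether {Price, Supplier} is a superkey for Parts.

No

Two distinct rows share (Price=269, Supplier=42), so {Price, Supplier} does not determine every attribute — not a superkey.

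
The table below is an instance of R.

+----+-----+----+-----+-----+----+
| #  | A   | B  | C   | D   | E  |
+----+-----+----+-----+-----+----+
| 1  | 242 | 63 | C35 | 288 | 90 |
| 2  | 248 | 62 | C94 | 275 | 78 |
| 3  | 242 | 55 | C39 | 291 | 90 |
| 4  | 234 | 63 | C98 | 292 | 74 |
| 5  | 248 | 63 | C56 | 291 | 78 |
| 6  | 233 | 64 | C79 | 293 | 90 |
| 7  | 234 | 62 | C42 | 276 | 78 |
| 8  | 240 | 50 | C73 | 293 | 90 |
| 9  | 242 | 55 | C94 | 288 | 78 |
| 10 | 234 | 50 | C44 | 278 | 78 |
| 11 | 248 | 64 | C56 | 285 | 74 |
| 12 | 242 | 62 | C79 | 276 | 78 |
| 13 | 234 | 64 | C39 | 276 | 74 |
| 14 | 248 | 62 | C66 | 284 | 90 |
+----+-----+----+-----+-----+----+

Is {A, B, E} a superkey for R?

Yes

All 14 rows have distinct {A, B, E} values, so {A, B, E} → (all attributes) holds and {A, B, E} is a superkey.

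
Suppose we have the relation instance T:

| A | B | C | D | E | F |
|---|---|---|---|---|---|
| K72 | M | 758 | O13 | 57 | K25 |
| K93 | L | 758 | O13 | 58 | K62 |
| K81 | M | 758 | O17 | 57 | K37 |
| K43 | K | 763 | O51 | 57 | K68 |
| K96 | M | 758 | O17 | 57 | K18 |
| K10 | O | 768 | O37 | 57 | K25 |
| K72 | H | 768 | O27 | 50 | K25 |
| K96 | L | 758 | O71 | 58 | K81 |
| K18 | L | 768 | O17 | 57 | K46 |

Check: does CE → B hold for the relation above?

(C=758, E=57): 3 rows → B = M, M, M ✓
(C=758, E=58): 2 rows → B = L, L ✓
(C=763, E=57): 1 row → B = K ✓
(C=768, E=57): 2 rows → B takes values {O, L} — violation
(C=768, E=50): 1 row → B = H ✓
Two rows agree on CE but differ on B, so CE → B does not hold.

No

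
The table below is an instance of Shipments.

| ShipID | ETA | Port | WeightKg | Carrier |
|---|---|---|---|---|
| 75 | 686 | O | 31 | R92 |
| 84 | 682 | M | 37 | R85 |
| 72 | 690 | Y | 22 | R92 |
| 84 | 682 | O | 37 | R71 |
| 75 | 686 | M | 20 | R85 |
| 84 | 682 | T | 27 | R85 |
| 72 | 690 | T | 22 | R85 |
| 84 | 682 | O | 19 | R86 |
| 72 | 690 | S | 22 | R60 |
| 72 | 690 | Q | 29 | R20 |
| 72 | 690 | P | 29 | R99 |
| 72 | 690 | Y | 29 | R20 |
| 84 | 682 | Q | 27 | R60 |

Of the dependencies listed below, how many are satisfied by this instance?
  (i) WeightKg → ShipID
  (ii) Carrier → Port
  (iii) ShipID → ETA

2

(i) WeightKg → ShipID: every LHS value maps to a single RHS value — holds.
(ii) Carrier → Port: Carrier=R92: 2 rows → Port takes values {O, Y} — violation; Carrier=R85: 4 rows → Port takes values {M, T} — violation; Carrier=R60: 2 rows → Port takes values {S, Q} — violation; Carrier=R20: 2 rows → Port takes values {Q, Y} — violation — fails.
(iii) ShipID → ETA: every LHS value maps to a single RHS value — holds.
2 of the 3 dependencies hold.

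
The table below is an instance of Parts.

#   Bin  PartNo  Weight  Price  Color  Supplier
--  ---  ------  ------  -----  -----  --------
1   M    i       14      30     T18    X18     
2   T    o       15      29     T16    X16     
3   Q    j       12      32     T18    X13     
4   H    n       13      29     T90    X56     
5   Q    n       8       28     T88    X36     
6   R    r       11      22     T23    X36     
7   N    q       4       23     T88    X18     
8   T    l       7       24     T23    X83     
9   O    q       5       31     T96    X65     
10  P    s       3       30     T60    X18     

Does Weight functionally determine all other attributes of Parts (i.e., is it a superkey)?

Yes

All 10 rows have distinct Weight values, so Weight → (all attributes) holds and Weight is a superkey.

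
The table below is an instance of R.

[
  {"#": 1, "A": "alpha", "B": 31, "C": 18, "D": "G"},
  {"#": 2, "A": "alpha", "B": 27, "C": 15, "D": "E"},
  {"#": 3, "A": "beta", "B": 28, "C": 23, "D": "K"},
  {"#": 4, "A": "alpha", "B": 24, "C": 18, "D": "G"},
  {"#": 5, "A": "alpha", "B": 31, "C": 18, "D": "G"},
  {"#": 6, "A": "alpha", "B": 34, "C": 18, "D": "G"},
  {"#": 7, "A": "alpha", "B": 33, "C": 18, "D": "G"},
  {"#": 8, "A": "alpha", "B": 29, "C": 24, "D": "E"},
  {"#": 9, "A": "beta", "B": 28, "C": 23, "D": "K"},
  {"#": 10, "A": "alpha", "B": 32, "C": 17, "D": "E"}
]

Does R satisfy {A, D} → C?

(A=alpha, D=G): rows 1, 4, 5, 6, 7 → C = 18, 18, 18, 18, 18 ✓
(A=alpha, D=E): rows 2, 8, 10 → C takes values {15, 24, 17} — violation
(A=beta, D=K): rows 3, 9 → C = 23, 23 ✓
Two rows agree on {A, D} but differ on C, so {A, D} → C does not hold.

No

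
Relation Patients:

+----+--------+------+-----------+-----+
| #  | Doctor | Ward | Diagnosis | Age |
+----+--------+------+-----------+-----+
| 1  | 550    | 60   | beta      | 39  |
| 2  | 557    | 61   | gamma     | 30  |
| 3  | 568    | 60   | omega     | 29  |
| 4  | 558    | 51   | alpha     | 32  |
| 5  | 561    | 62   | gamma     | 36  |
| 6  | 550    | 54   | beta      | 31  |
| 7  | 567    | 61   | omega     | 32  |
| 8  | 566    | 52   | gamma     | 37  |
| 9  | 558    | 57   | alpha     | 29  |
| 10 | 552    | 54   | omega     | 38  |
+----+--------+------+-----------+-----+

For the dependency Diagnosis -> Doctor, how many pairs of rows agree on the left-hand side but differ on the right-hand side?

Diagnosis=beta: all 2 rows agree on Doctor — 0 pairs.
Diagnosis=gamma: violating pairs (2,5), (2,8), (5,8) — 3 pairs.
Diagnosis=omega: violating pairs (3,7), (3,10), (7,10) — 3 pairs.
Diagnosis=alpha: all 2 rows agree on Doctor — 0 pairs.

6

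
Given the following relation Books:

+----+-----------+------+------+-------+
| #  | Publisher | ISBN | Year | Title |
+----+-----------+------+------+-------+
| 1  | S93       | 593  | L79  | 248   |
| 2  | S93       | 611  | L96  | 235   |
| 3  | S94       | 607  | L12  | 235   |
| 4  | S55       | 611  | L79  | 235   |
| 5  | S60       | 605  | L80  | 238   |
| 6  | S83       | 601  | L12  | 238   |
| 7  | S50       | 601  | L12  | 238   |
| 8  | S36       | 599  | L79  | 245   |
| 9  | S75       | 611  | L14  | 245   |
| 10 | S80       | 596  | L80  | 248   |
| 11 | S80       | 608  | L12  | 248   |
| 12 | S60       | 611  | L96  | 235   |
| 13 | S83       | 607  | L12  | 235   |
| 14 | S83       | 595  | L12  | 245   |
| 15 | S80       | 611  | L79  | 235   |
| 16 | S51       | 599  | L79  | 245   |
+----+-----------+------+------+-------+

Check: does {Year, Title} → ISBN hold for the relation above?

Yes

(Year=L79, Title=248): row 1 → ISBN = 593 ✓
(Year=L96, Title=235): rows 2, 12 → ISBN = 611, 611 ✓
(Year=L12, Title=235): rows 3, 13 → ISBN = 607, 607 ✓
(Year=L79, Title=235): rows 4, 15 → ISBN = 611, 611 ✓
(Year=L80, Title=238): row 5 → ISBN = 605 ✓
(Year=L12, Title=238): rows 6, 7 → ISBN = 601, 601 ✓
(Year=L79, Title=245): rows 8, 16 → ISBN = 599, 599 ✓
(Year=L14, Title=245): row 9 → ISBN = 611 ✓
(Year=L80, Title=248): row 10 → ISBN = 596 ✓
(Year=L12, Title=248): row 11 → ISBN = 608 ✓
(Year=L12, Title=245): row 14 → ISBN = 595 ✓
Every {Year, Title} value is associated with a single ISBN value, so {Year, Title} → ISBN holds.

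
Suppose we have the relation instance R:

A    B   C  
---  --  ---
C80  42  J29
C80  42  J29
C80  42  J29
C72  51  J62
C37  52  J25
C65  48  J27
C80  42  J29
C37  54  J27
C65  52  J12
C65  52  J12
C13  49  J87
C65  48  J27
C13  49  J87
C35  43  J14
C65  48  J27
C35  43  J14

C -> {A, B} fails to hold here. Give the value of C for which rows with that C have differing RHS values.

J27

C=J29: 4 rows → {A,B} = (C80, 42), (C80, 42), (C80, 42), (C80, 42) ✓
C=J62: 1 row → {A,B} = (C72, 51) ✓
C=J25: 1 row → {A,B} = (C37, 52) ✓
C=J27: 4 rows → {A,B} takes values {(C65, 48), (C37, 54)} — violation
C=J12: 2 rows → {A,B} = (C65, 52), (C65, 52) ✓
C=J87: 2 rows → {A,B} = (C13, 49), (C13, 49) ✓
C=J14: 2 rows → {A,B} = (C35, 43), (C35, 43) ✓
The only C value with inconsistent RHS is C=J27.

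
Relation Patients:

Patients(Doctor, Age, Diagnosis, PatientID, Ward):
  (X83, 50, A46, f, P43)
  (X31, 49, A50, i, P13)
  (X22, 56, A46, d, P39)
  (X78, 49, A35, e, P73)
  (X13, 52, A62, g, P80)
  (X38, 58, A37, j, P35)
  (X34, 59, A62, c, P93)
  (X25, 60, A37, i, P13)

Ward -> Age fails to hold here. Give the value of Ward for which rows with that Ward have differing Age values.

P13

Ward=P43: 1 row → Age = 50 ✓
Ward=P13: 2 rows → Age takes values {49, 60} — violation
Ward=P39: 1 row → Age = 56 ✓
Ward=P73: 1 row → Age = 49 ✓
Ward=P80: 1 row → Age = 52 ✓
Ward=P35: 1 row → Age = 58 ✓
Ward=P93: 1 row → Age = 59 ✓
The only Ward value with inconsistent Age is Ward=P13.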